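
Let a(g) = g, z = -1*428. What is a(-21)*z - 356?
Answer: 8632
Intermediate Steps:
z = -428
a(-21)*z - 356 = -21*(-428) - 356 = 8988 - 356 = 8632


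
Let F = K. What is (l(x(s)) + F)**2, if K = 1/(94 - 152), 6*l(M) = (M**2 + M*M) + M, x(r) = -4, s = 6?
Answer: 654481/30276 ≈ 21.617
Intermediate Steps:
l(M) = M**2/3 + M/6 (l(M) = ((M**2 + M*M) + M)/6 = ((M**2 + M**2) + M)/6 = (2*M**2 + M)/6 = (M + 2*M**2)/6 = M**2/3 + M/6)
K = -1/58 (K = 1/(-58) = -1/58 ≈ -0.017241)
F = -1/58 ≈ -0.017241
(l(x(s)) + F)**2 = ((1/6)*(-4)*(1 + 2*(-4)) - 1/58)**2 = ((1/6)*(-4)*(1 - 8) - 1/58)**2 = ((1/6)*(-4)*(-7) - 1/58)**2 = (14/3 - 1/58)**2 = (809/174)**2 = 654481/30276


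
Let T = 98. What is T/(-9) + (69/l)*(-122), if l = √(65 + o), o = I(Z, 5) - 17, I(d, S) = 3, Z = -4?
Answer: -98/9 - 2806*√51/17 ≈ -1189.6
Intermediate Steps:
o = -14 (o = 3 - 17 = -14)
l = √51 (l = √(65 - 14) = √51 ≈ 7.1414)
T/(-9) + (69/l)*(-122) = 98/(-9) + (69/(√51))*(-122) = 98*(-⅑) + (69*(√51/51))*(-122) = -98/9 + (23*√51/17)*(-122) = -98/9 - 2806*√51/17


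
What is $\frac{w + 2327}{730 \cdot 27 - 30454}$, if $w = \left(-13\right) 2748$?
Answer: $\frac{33397}{10744} \approx 3.1084$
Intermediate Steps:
$w = -35724$
$\frac{w + 2327}{730 \cdot 27 - 30454} = \frac{-35724 + 2327}{730 \cdot 27 - 30454} = - \frac{33397}{19710 - 30454} = - \frac{33397}{-10744} = \left(-33397\right) \left(- \frac{1}{10744}\right) = \frac{33397}{10744}$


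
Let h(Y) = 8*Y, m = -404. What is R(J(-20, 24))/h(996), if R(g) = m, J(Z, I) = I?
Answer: -101/1992 ≈ -0.050703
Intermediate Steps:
R(g) = -404
R(J(-20, 24))/h(996) = -404/(8*996) = -404/7968 = -404*1/7968 = -101/1992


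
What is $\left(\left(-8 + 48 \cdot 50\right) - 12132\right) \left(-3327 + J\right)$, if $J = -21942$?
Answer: $246120060$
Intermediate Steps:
$\left(\left(-8 + 48 \cdot 50\right) - 12132\right) \left(-3327 + J\right) = \left(\left(-8 + 48 \cdot 50\right) - 12132\right) \left(-3327 - 21942\right) = \left(\left(-8 + 2400\right) - 12132\right) \left(-25269\right) = \left(2392 - 12132\right) \left(-25269\right) = \left(-9740\right) \left(-25269\right) = 246120060$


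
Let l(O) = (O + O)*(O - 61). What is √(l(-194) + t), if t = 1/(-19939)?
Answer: √39334954535801/19939 ≈ 314.55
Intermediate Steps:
t = -1/19939 ≈ -5.0153e-5
l(O) = 2*O*(-61 + O) (l(O) = (2*O)*(-61 + O) = 2*O*(-61 + O))
√(l(-194) + t) = √(2*(-194)*(-61 - 194) - 1/19939) = √(2*(-194)*(-255) - 1/19939) = √(98940 - 1/19939) = √(1972764659/19939) = √39334954535801/19939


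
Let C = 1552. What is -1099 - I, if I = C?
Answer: -2651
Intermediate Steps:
I = 1552
-1099 - I = -1099 - 1*1552 = -1099 - 1552 = -2651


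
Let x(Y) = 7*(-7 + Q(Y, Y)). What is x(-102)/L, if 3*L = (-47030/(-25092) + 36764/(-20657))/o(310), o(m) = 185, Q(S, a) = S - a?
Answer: -77449782690/269321 ≈ -2.8757e+5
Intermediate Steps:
x(Y) = -49 (x(Y) = 7*(-7 + (Y - Y)) = 7*(-7 + 0) = 7*(-7) = -49)
L = 269321/1580607810 (L = ((-47030/(-25092) + 36764/(-20657))/185)/3 = ((-47030*(-1/25092) + 36764*(-1/20657))*(1/185))/3 = ((23515/12546 - 404/227)*(1/185))/3 = ((269321/2847942)*(1/185))/3 = (⅓)*(269321/526869270) = 269321/1580607810 ≈ 0.00017039)
x(-102)/L = -49/269321/1580607810 = -49*1580607810/269321 = -77449782690/269321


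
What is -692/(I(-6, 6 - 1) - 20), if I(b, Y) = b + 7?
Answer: 692/19 ≈ 36.421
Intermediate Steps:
I(b, Y) = 7 + b
-692/(I(-6, 6 - 1) - 20) = -692/((7 - 6) - 20) = -692/(1 - 20) = -692/(-19) = -692*(-1/19) = 692/19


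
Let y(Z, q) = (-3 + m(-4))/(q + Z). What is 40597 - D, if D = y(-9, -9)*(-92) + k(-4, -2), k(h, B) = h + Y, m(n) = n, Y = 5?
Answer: 365686/9 ≈ 40632.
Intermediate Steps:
y(Z, q) = -7/(Z + q) (y(Z, q) = (-3 - 4)/(q + Z) = -7/(Z + q))
k(h, B) = 5 + h (k(h, B) = h + 5 = 5 + h)
D = -313/9 (D = -7/(-9 - 9)*(-92) + (5 - 4) = -7/(-18)*(-92) + 1 = -7*(-1/18)*(-92) + 1 = (7/18)*(-92) + 1 = -322/9 + 1 = -313/9 ≈ -34.778)
40597 - D = 40597 - 1*(-313/9) = 40597 + 313/9 = 365686/9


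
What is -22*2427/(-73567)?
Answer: 53394/73567 ≈ 0.72579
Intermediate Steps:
-22*2427/(-73567) = -53394*(-1/73567) = 53394/73567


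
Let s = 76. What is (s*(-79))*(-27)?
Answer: 162108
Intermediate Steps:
(s*(-79))*(-27) = (76*(-79))*(-27) = -6004*(-27) = 162108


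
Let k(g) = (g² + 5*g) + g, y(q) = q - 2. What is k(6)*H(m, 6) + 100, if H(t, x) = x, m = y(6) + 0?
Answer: 532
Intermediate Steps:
y(q) = -2 + q
m = 4 (m = (-2 + 6) + 0 = 4 + 0 = 4)
k(g) = g² + 6*g
k(6)*H(m, 6) + 100 = (6*(6 + 6))*6 + 100 = (6*12)*6 + 100 = 72*6 + 100 = 432 + 100 = 532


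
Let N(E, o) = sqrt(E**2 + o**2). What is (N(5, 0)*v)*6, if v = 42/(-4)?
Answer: -315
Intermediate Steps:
v = -21/2 (v = 42*(-1/4) = -21/2 ≈ -10.500)
(N(5, 0)*v)*6 = (sqrt(5**2 + 0**2)*(-21/2))*6 = (sqrt(25 + 0)*(-21/2))*6 = (sqrt(25)*(-21/2))*6 = (5*(-21/2))*6 = -105/2*6 = -315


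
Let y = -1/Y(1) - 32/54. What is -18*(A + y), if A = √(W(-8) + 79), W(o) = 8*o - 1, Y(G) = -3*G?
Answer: 14/3 - 18*√14 ≈ -62.683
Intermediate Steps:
W(o) = -1 + 8*o
A = √14 (A = √((-1 + 8*(-8)) + 79) = √((-1 - 64) + 79) = √(-65 + 79) = √14 ≈ 3.7417)
y = -7/27 (y = -1/((-3*1)) - 32/54 = -1/(-3) - 32*1/54 = -1*(-⅓) - 16/27 = ⅓ - 16/27 = -7/27 ≈ -0.25926)
-18*(A + y) = -18*(√14 - 7/27) = -18*(-7/27 + √14) = 14/3 - 18*√14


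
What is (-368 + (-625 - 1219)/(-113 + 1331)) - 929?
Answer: -790795/609 ≈ -1298.5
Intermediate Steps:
(-368 + (-625 - 1219)/(-113 + 1331)) - 929 = (-368 - 1844/1218) - 929 = (-368 - 1844*1/1218) - 929 = (-368 - 922/609) - 929 = -225034/609 - 929 = -790795/609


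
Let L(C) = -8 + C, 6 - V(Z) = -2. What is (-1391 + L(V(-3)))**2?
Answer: 1934881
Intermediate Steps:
V(Z) = 8 (V(Z) = 6 - 1*(-2) = 6 + 2 = 8)
(-1391 + L(V(-3)))**2 = (-1391 + (-8 + 8))**2 = (-1391 + 0)**2 = (-1391)**2 = 1934881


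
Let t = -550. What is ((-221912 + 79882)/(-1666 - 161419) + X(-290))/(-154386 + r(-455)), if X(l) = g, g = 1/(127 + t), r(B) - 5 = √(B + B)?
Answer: -1849966203101/328830503196140361 - 11983121*I*√910/328830503196140361 ≈ -5.6259e-6 - 1.0993e-9*I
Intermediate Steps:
r(B) = 5 + √2*√B (r(B) = 5 + √(B + B) = 5 + √(2*B) = 5 + √2*√B)
g = -1/423 (g = 1/(127 - 550) = 1/(-423) = -1/423 ≈ -0.0023641)
X(l) = -1/423
((-221912 + 79882)/(-1666 - 161419) + X(-290))/(-154386 + r(-455)) = ((-221912 + 79882)/(-1666 - 161419) - 1/423)/(-154386 + (5 + √2*√(-455))) = (-142030/(-163085) - 1/423)/(-154386 + (5 + √2*(I*√455))) = (-142030*(-1/163085) - 1/423)/(-154386 + (5 + I*√910)) = (28406/32617 - 1/423)/(-154381 + I*√910) = 11983121/(13796991*(-154381 + I*√910))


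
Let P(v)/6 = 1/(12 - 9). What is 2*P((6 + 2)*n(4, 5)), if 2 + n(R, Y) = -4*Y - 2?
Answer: 4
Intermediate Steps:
n(R, Y) = -4 - 4*Y (n(R, Y) = -2 + (-4*Y - 2) = -2 + (-2 - 4*Y) = -4 - 4*Y)
P(v) = 2 (P(v) = 6/(12 - 9) = 6/3 = 6*(1/3) = 2)
2*P((6 + 2)*n(4, 5)) = 2*2 = 4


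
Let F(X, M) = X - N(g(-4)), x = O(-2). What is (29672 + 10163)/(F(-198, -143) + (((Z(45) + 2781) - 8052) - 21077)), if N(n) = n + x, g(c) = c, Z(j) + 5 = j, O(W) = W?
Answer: -7967/5300 ≈ -1.5032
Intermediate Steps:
x = -2
Z(j) = -5 + j
N(n) = -2 + n (N(n) = n - 2 = -2 + n)
F(X, M) = 6 + X (F(X, M) = X - (-2 - 4) = X - 1*(-6) = X + 6 = 6 + X)
(29672 + 10163)/(F(-198, -143) + (((Z(45) + 2781) - 8052) - 21077)) = (29672 + 10163)/((6 - 198) + ((((-5 + 45) + 2781) - 8052) - 21077)) = 39835/(-192 + (((40 + 2781) - 8052) - 21077)) = 39835/(-192 + ((2821 - 8052) - 21077)) = 39835/(-192 + (-5231 - 21077)) = 39835/(-192 - 26308) = 39835/(-26500) = 39835*(-1/26500) = -7967/5300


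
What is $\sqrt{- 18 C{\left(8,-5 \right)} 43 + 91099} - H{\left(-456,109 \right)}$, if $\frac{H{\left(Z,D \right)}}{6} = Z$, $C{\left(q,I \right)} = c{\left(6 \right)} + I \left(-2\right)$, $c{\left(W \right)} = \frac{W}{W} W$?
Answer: $2736 + \sqrt{78715} \approx 3016.6$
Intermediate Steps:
$c{\left(W \right)} = W$ ($c{\left(W \right)} = 1 W = W$)
$C{\left(q,I \right)} = 6 - 2 I$ ($C{\left(q,I \right)} = 6 + I \left(-2\right) = 6 - 2 I$)
$H{\left(Z,D \right)} = 6 Z$
$\sqrt{- 18 C{\left(8,-5 \right)} 43 + 91099} - H{\left(-456,109 \right)} = \sqrt{- 18 \left(6 - -10\right) 43 + 91099} - 6 \left(-456\right) = \sqrt{- 18 \left(6 + 10\right) 43 + 91099} - -2736 = \sqrt{\left(-18\right) 16 \cdot 43 + 91099} + 2736 = \sqrt{\left(-288\right) 43 + 91099} + 2736 = \sqrt{-12384 + 91099} + 2736 = \sqrt{78715} + 2736 = 2736 + \sqrt{78715}$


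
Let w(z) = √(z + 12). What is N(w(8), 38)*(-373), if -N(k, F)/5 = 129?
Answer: 240585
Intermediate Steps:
w(z) = √(12 + z)
N(k, F) = -645 (N(k, F) = -5*129 = -645)
N(w(8), 38)*(-373) = -645*(-373) = 240585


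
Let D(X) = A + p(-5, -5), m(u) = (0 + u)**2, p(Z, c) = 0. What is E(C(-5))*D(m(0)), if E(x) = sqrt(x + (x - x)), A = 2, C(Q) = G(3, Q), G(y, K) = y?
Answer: 2*sqrt(3) ≈ 3.4641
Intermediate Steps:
C(Q) = 3
m(u) = u**2
E(x) = sqrt(x) (E(x) = sqrt(x + 0) = sqrt(x))
D(X) = 2 (D(X) = 2 + 0 = 2)
E(C(-5))*D(m(0)) = sqrt(3)*2 = 2*sqrt(3)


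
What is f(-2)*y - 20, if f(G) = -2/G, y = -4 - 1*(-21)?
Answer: -3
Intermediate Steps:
y = 17 (y = -4 + 21 = 17)
f(-2)*y - 20 = -2/(-2)*17 - 20 = -2*(-½)*17 - 20 = 1*17 - 20 = 17 - 20 = -3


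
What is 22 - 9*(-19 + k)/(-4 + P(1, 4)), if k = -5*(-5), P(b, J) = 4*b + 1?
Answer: -32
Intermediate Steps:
P(b, J) = 1 + 4*b
k = 25
22 - 9*(-19 + k)/(-4 + P(1, 4)) = 22 - 9*(-19 + 25)/(-4 + (1 + 4*1)) = 22 - 54/(-4 + (1 + 4)) = 22 - 54/(-4 + 5) = 22 - 54/1 = 22 - 54 = -32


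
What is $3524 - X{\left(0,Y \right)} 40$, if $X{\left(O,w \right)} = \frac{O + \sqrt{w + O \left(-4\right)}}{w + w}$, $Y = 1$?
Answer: $3504$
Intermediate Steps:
$X{\left(O,w \right)} = \frac{O + \sqrt{w - 4 O}}{2 w}$
$3524 - X{\left(0,Y \right)} 40 = 3524 - \frac{0 + \sqrt{1 - 0}}{2 \cdot 1} \cdot 40 = 3524 - \frac{1}{2} \cdot 1 \left(0 + \sqrt{1 + 0}\right) 40 = 3524 - \frac{1}{2} \cdot 1 \left(0 + \sqrt{1}\right) 40 = 3524 - \frac{1}{2} \cdot 1 \left(0 + 1\right) 40 = 3524 - \frac{1}{2} \cdot 1 \cdot 1 \cdot 40 = 3524 - \frac{1}{2} \cdot 40 = 3524 - 20 = 3504$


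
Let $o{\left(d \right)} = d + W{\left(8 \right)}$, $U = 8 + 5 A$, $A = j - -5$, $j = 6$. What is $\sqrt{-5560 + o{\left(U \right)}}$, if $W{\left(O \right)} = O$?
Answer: $i \sqrt{5489} \approx 74.088 i$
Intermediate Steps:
$A = 11$ ($A = 6 - -5 = 6 + 5 = 11$)
$U = 63$ ($U = 8 + 5 \cdot 11 = 8 + 55 = 63$)
$o{\left(d \right)} = 8 + d$ ($o{\left(d \right)} = d + 8 = 8 + d$)
$\sqrt{-5560 + o{\left(U \right)}} = \sqrt{-5560 + \left(8 + 63\right)} = \sqrt{-5560 + 71} = \sqrt{-5489} = i \sqrt{5489}$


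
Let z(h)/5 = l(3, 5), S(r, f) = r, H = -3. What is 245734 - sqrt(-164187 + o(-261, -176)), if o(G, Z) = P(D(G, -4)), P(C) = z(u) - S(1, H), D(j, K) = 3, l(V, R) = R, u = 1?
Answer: 245734 - I*sqrt(164163) ≈ 2.4573e+5 - 405.17*I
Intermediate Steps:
z(h) = 25 (z(h) = 5*5 = 25)
P(C) = 24 (P(C) = 25 - 1*1 = 25 - 1 = 24)
o(G, Z) = 24
245734 - sqrt(-164187 + o(-261, -176)) = 245734 - sqrt(-164187 + 24) = 245734 - sqrt(-164163) = 245734 - I*sqrt(164163)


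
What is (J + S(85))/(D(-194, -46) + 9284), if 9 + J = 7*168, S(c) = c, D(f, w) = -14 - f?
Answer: 313/2366 ≈ 0.13229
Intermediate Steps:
J = 1167 (J = -9 + 7*168 = -9 + 1176 = 1167)
(J + S(85))/(D(-194, -46) + 9284) = (1167 + 85)/((-14 - 1*(-194)) + 9284) = 1252/((-14 + 194) + 9284) = 1252/(180 + 9284) = 1252/9464 = 1252*(1/9464) = 313/2366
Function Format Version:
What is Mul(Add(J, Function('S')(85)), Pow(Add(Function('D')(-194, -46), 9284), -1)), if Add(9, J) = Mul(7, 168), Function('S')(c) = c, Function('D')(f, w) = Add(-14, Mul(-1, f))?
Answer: Rational(313, 2366) ≈ 0.13229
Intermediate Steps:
J = 1167 (J = Add(-9, Mul(7, 168)) = Add(-9, 1176) = 1167)
Mul(Add(J, Function('S')(85)), Pow(Add(Function('D')(-194, -46), 9284), -1)) = Mul(Add(1167, 85), Pow(Add(Add(-14, Mul(-1, -194)), 9284), -1)) = Mul(1252, Pow(Add(Add(-14, 194), 9284), -1)) = Mul(1252, Pow(Add(180, 9284), -1)) = Mul(1252, Pow(9464, -1)) = Mul(1252, Rational(1, 9464)) = Rational(313, 2366)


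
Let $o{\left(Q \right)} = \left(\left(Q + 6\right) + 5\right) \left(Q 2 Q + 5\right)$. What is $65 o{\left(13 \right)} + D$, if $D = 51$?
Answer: $535131$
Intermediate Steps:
$o{\left(Q \right)} = \left(5 + 2 Q^{2}\right) \left(11 + Q\right)$ ($o{\left(Q \right)} = \left(\left(6 + Q\right) + 5\right) \left(2 Q Q + 5\right) = \left(11 + Q\right) \left(2 Q^{2} + 5\right) = \left(11 + Q\right) \left(5 + 2 Q^{2}\right) = \left(5 + 2 Q^{2}\right) \left(11 + Q\right)$)
$65 o{\left(13 \right)} + D = 65 \left(55 + 2 \cdot 13^{3} + 5 \cdot 13 + 22 \cdot 13^{2}\right) + 51 = 65 \left(55 + 2 \cdot 2197 + 65 + 22 \cdot 169\right) + 51 = 65 \left(55 + 4394 + 65 + 3718\right) + 51 = 65 \cdot 8232 + 51 = 535080 + 51 = 535131$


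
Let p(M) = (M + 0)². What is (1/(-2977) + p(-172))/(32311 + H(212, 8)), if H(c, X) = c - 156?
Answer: 29357189/32118853 ≈ 0.91402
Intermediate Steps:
H(c, X) = -156 + c
p(M) = M²
(1/(-2977) + p(-172))/(32311 + H(212, 8)) = (1/(-2977) + (-172)²)/(32311 + (-156 + 212)) = (-1/2977 + 29584)/(32311 + 56) = (88071567/2977)/32367 = (88071567/2977)*(1/32367) = 29357189/32118853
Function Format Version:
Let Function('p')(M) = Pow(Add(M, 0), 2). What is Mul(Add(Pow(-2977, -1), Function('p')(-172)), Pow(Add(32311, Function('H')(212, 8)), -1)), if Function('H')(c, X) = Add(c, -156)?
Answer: Rational(29357189, 32118853) ≈ 0.91402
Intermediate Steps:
Function('H')(c, X) = Add(-156, c)
Function('p')(M) = Pow(M, 2)
Mul(Add(Pow(-2977, -1), Function('p')(-172)), Pow(Add(32311, Function('H')(212, 8)), -1)) = Mul(Add(Pow(-2977, -1), Pow(-172, 2)), Pow(Add(32311, Add(-156, 212)), -1)) = Mul(Add(Rational(-1, 2977), 29584), Pow(Add(32311, 56), -1)) = Mul(Rational(88071567, 2977), Pow(32367, -1)) = Mul(Rational(88071567, 2977), Rational(1, 32367)) = Rational(29357189, 32118853)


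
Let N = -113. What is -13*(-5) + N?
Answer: -48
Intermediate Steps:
-13*(-5) + N = -13*(-5) - 113 = 65 - 113 = -48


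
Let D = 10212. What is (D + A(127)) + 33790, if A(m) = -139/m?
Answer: 5588115/127 ≈ 44001.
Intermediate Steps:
(D + A(127)) + 33790 = (10212 - 139/127) + 33790 = 1296785/127 + 33790 = 5588115/127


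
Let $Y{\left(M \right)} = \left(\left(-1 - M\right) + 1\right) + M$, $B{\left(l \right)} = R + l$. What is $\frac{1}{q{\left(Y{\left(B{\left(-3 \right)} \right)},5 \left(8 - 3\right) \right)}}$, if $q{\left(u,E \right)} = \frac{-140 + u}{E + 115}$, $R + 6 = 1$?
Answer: $-1$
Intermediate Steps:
$R = -5$ ($R = -6 + 1 = -5$)
$B{\left(l \right)} = -5 + l$
$Y{\left(M \right)} = 0$ ($Y{\left(M \right)} = - M + M = 0$)
$q{\left(u,E \right)} = \frac{-140 + u}{115 + E}$
$\frac{1}{q{\left(Y{\left(B{\left(-3 \right)} \right)},5 \left(8 - 3\right) \right)}} = \frac{1}{\frac{1}{115 + 5 \left(8 - 3\right)} \left(-140 + 0\right)} = \frac{1}{\frac{1}{115 + 5 \cdot 5} \left(-140\right)} = \frac{1}{\frac{1}{115 + 25} \left(-140\right)} = \frac{1}{\frac{1}{140} \left(-140\right)} = \frac{1}{-1} = -1$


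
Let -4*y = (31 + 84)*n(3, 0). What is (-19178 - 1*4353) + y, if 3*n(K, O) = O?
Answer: -23531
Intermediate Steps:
n(K, O) = O/3
y = 0 (y = -(31 + 84)*(1/3)*0/4 = -115*0/4 = -1/4*0 = 0)
(-19178 - 1*4353) + y = (-19178 - 1*4353) + 0 = (-19178 - 4353) + 0 = -23531 + 0 = -23531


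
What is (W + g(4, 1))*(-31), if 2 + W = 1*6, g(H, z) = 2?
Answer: -186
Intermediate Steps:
W = 4 (W = -2 + 1*6 = -2 + 6 = 4)
(W + g(4, 1))*(-31) = (4 + 2)*(-31) = 6*(-31) = -186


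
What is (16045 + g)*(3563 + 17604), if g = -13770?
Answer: 48154925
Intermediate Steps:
(16045 + g)*(3563 + 17604) = (16045 - 13770)*(3563 + 17604) = 2275*21167 = 48154925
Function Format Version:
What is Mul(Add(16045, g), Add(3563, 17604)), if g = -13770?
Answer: 48154925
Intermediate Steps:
Mul(Add(16045, g), Add(3563, 17604)) = Mul(Add(16045, -13770), Add(3563, 17604)) = Mul(2275, 21167) = 48154925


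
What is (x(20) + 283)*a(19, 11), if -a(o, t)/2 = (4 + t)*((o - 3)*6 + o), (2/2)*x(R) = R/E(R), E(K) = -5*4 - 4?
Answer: -973475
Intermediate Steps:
E(K) = -24 (E(K) = -20 - 4 = -24)
x(R) = -R/24 (x(R) = R/(-24) = R*(-1/24) = -R/24)
a(o, t) = -2*(-18 + 7*o)*(4 + t) (a(o, t) = -2*(4 + t)*((o - 3)*6 + o) = -2*(4 + t)*((-3 + o)*6 + o) = -2*(4 + t)*((-18 + 6*o) + o) = -2*(4 + t)*(-18 + 7*o) = -2*(-18 + 7*o)*(4 + t))
(x(20) + 283)*a(19, 11) = (-1/24*20 + 283)*(144 - 56*19 + 36*11 - 14*19*11) = (-5/6 + 283)*(144 - 1064 + 396 - 2926) = (1693/6)*(-3450) = -973475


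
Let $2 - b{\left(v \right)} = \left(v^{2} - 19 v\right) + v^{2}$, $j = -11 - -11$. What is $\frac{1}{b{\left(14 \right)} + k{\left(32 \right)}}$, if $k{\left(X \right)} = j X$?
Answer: $- \frac{1}{124} \approx -0.0080645$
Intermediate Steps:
$j = 0$ ($j = -11 + 11 = 0$)
$k{\left(X \right)} = 0$ ($k{\left(X \right)} = 0 X = 0$)
$b{\left(v \right)} = 2 - 2 v^{2} + 19 v$ ($b{\left(v \right)} = 2 - \left(\left(v^{2} - 19 v\right) + v^{2}\right) = 2 - \left(- 19 v + 2 v^{2}\right) = 2 - 2 v^{2} + 19 v$)
$\frac{1}{b{\left(14 \right)} + k{\left(32 \right)}} = \frac{1}{\left(2 - 2 \cdot 14^{2} + 19 \cdot 14\right) + 0} = \frac{1}{\left(2 - 392 + 266\right) + 0} = \frac{1}{-124 + 0} = \frac{1}{-124} = - \frac{1}{124}$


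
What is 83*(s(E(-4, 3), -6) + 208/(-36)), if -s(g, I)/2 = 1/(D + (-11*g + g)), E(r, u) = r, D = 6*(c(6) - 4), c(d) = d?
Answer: -112963/234 ≈ -482.75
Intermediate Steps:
D = 12 (D = 6*(6 - 4) = 6*2 = 12)
s(g, I) = -2/(12 - 10*g) (s(g, I) = -2/(12 + (-11*g + g)) = -2/(12 - 10*g))
83*(s(E(-4, 3), -6) + 208/(-36)) = 83*(1/(-6 + 5*(-4)) + 208/(-36)) = 83*(1/(-6 - 20) + 208*(-1/36)) = 83*(1/(-26) - 52/9) = 83*(-1/26 - 52/9) = 83*(-1361/234) = -112963/234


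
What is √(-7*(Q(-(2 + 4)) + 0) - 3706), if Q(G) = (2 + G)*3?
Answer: I*√3622 ≈ 60.183*I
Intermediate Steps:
Q(G) = 6 + 3*G
√(-7*(Q(-(2 + 4)) + 0) - 3706) = √(-7*((6 + 3*(-(2 + 4))) + 0) - 3706) = √(-7*((6 + 3*(-1*6)) + 0) - 3706) = √(-7*((6 + 3*(-6)) + 0) - 3706) = √(-7*((6 - 18) + 0) - 3706) = √(-7*(-12 + 0) - 3706) = √(-7*(-12) - 3706) = √(84 - 3706) = √(-3622) = I*√3622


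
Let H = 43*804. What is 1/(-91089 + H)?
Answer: -1/56517 ≈ -1.7694e-5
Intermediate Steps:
H = 34572
1/(-91089 + H) = 1/(-91089 + 34572) = 1/(-56517) = -1/56517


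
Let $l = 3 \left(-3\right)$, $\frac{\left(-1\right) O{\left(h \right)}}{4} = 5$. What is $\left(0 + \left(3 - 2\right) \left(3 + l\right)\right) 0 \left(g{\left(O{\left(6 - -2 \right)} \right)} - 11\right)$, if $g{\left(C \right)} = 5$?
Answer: $0$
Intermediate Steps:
$O{\left(h \right)} = -20$ ($O{\left(h \right)} = \left(-4\right) 5 = -20$)
$l = -9$
$\left(0 + \left(3 - 2\right) \left(3 + l\right)\right) 0 \left(g{\left(O{\left(6 - -2 \right)} \right)} - 11\right) = \left(0 + \left(3 - 2\right) \left(3 - 9\right)\right) 0 \left(5 - 11\right) = \left(0 + 1 \left(-6\right)\right) 0 \left(-6\right) = \left(0 - 6\right) 0 \left(-6\right) = \left(-6\right) 0 \left(-6\right) = 0 \left(-6\right) = 0$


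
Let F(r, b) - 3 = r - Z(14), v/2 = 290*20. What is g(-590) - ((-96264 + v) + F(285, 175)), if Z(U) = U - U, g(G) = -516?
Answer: 83860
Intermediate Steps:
Z(U) = 0
v = 11600 (v = 2*(290*20) = 2*5800 = 11600)
F(r, b) = 3 + r (F(r, b) = 3 + (r - 1*0) = 3 + (r + 0) = 3 + r)
g(-590) - ((-96264 + v) + F(285, 175)) = -516 - ((-96264 + 11600) + (3 + 285)) = -516 - (-84664 + 288) = -516 - 1*(-84376) = -516 + 84376 = 83860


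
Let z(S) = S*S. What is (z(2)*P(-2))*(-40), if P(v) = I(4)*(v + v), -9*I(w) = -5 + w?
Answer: 640/9 ≈ 71.111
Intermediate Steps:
I(w) = 5/9 - w/9 (I(w) = -(-5 + w)/9 = 5/9 - w/9)
z(S) = S²
P(v) = 2*v/9 (P(v) = (5/9 - ⅑*4)*(v + v) = (5/9 - 4/9)*(2*v) = (2*v)/9 = 2*v/9)
(z(2)*P(-2))*(-40) = (2²*((2/9)*(-2)))*(-40) = (4*(-4/9))*(-40) = -16/9*(-40) = 640/9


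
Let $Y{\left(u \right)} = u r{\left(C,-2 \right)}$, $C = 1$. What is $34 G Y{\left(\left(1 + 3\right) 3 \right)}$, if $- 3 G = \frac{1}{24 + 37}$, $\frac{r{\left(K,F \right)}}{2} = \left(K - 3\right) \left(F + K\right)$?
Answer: $- \frac{544}{61} \approx -8.918$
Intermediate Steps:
$r{\left(K,F \right)} = 2 \left(-3 + K\right) \left(F + K\right)$ ($r{\left(K,F \right)} = 2 \left(K - 3\right) \left(F + K\right) = 2 \left(-3 + K\right) \left(F + K\right)$)
$G = - \frac{1}{183}$ ($G = - \frac{1}{3 \left(24 + 37\right)} = - \frac{1}{3 \cdot 61} = \left(- \frac{1}{3}\right) \frac{1}{61} = - \frac{1}{183} \approx -0.0054645$)
$Y{\left(u \right)} = 4 u$ ($Y{\left(u \right)} = u \left(\left(-6\right) \left(-2\right) - 6 + 2 \cdot 1^{2} + 2 \left(-2\right) 1\right) = u \left(12 - 6 + 2 \cdot 1 - 4\right) = u \left(12 - 6 + 2 - 4\right) = u 4 = 4 u$)
$34 G Y{\left(\left(1 + 3\right) 3 \right)} = 34 \left(- \frac{1}{183}\right) 4 \left(1 + 3\right) 3 = - \frac{34 \cdot 4 \cdot 4 \cdot 3}{183} = - \frac{34 \cdot 4 \cdot 12}{183} = \left(- \frac{34}{183}\right) 48 = - \frac{544}{61}$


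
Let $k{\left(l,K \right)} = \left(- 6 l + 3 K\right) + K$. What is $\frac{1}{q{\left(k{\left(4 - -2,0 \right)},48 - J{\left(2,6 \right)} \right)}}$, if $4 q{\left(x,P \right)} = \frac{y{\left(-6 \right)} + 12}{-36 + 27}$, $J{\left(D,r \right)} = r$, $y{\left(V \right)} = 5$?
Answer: $- \frac{36}{17} \approx -2.1176$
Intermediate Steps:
$k{\left(l,K \right)} = - 6 l + 4 K$
$q{\left(x,P \right)} = - \frac{17}{36}$ ($q{\left(x,P \right)} = \frac{\left(5 + 12\right) \frac{1}{-36 + 27}}{4} = \frac{17 \frac{1}{-9}}{4} = \frac{17 \left(- \frac{1}{9}\right)}{4} = \frac{1}{4} \left(- \frac{17}{9}\right) = - \frac{17}{36}$)
$\frac{1}{q{\left(k{\left(4 - -2,0 \right)},48 - J{\left(2,6 \right)} \right)}} = \frac{1}{- \frac{17}{36}} = - \frac{36}{17}$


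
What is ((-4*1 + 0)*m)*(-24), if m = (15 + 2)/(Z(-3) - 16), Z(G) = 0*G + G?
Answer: -1632/19 ≈ -85.895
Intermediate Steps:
Z(G) = G (Z(G) = 0 + G = G)
m = -17/19 (m = (15 + 2)/(-3 - 16) = 17/(-19) = 17*(-1/19) = -17/19 ≈ -0.89474)
((-4*1 + 0)*m)*(-24) = ((-4*1 + 0)*(-17/19))*(-24) = ((-4 + 0)*(-17/19))*(-24) = -4*(-17/19)*(-24) = (68/19)*(-24) = -1632/19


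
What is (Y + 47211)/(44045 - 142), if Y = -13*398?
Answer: 42037/43903 ≈ 0.95750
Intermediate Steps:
Y = -5174
(Y + 47211)/(44045 - 142) = (-5174 + 47211)/(44045 - 142) = 42037/43903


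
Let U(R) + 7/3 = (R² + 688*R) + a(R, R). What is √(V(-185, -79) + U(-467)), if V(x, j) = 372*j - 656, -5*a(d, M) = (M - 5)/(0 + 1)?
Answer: 2*I*√7490190/15 ≈ 364.91*I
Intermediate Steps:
a(d, M) = 1 - M/5 (a(d, M) = -(M - 5)/(5*(0 + 1)) = -(-5 + M)/(5*1) = -(-5 + M)/5 = 1 - M/5)
V(x, j) = -656 + 372*j
U(R) = -4/3 + R² + 3439*R/5 (U(R) = -7/3 + ((R² + 688*R) + (1 - R/5)) = -7/3 + (1 + R² + 3439*R/5) = -4/3 + R² + 3439*R/5)
√(V(-185, -79) + U(-467)) = √((-656 + 372*(-79)) + (-4/3 + (-467)² + (3439/5)*(-467))) = √((-656 - 29388) + (-4/3 + 218089 - 1606013/5)) = √(-30044 - 1546724/15) = √(-1997384/15) = 2*I*√7490190/15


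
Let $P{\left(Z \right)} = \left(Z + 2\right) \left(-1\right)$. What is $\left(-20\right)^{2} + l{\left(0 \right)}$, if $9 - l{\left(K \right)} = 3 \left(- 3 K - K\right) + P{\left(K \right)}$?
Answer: $411$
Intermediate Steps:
$P{\left(Z \right)} = -2 - Z$ ($P{\left(Z \right)} = \left(2 + Z\right) \left(-1\right) = -2 - Z$)
$l{\left(K \right)} = 11 + 13 K$ ($l{\left(K \right)} = 9 - \left(3 \left(- 3 K - K\right) - \left(2 + K\right)\right) = 9 - \left(3 \left(- 4 K\right) - \left(2 + K\right)\right) = 9 - \left(- 12 K - \left(2 + K\right)\right) = 9 - \left(-2 - 13 K\right) = 9 + \left(2 + 13 K\right) = 11 + 13 K$)
$\left(-20\right)^{2} + l{\left(0 \right)} = \left(-20\right)^{2} + \left(11 + 13 \cdot 0\right) = 400 + \left(11 + 0\right) = 400 + 11 = 411$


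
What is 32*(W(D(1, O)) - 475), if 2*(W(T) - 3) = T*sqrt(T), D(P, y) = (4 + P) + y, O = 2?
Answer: -15104 + 112*sqrt(7) ≈ -14808.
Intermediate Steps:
D(P, y) = 4 + P + y
W(T) = 3 + T**(3/2)/2 (W(T) = 3 + (T*sqrt(T))/2 = 3 + T**(3/2)/2)
32*(W(D(1, O)) - 475) = 32*((3 + (4 + 1 + 2)**(3/2)/2) - 475) = 32*((3 + 7**(3/2)/2) - 475) = 32*((3 + (7*sqrt(7))/2) - 475) = 32*((3 + 7*sqrt(7)/2) - 475) = 32*(-472 + 7*sqrt(7)/2) = -15104 + 112*sqrt(7)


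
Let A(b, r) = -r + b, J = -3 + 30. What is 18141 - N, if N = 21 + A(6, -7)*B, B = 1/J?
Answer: 489227/27 ≈ 18120.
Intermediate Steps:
J = 27
B = 1/27 ≈ 0.037037
A(b, r) = b - r
N = 580/27 (N = 21 + (6 - 1*(-7))*(1/27) = 21 + (6 + 7)*(1/27) = 21 + 13*(1/27) = 21 + 13/27 = 580/27 ≈ 21.481)
18141 - N = 18141 - 1*580/27 = 18141 - 580/27 = 489227/27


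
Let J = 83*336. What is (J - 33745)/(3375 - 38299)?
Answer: 5857/34924 ≈ 0.16771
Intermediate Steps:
J = 27888
(J - 33745)/(3375 - 38299) = (27888 - 33745)/(3375 - 38299) = -5857/(-34924) = -5857*(-1/34924) = 5857/34924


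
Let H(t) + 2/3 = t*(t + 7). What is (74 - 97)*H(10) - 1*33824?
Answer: -113156/3 ≈ -37719.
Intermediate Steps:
H(t) = -2/3 + t*(7 + t) (H(t) = -2/3 + t*(t + 7) = -2/3 + t*(7 + t))
(74 - 97)*H(10) - 1*33824 = (74 - 97)*(-2/3 + 10**2 + 7*10) - 1*33824 = -23*(-2/3 + 100 + 70) - 33824 = -23*508/3 - 33824 = -11684/3 - 33824 = -113156/3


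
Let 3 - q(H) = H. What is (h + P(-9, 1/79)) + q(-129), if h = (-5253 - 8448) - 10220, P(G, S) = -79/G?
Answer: -214022/9 ≈ -23780.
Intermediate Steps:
q(H) = 3 - H
h = -23921 (h = -13701 - 10220 = -23921)
(h + P(-9, 1/79)) + q(-129) = (-23921 - 79/(-9)) + (3 - 1*(-129)) = (-23921 - 79*(-⅑)) + (3 + 129) = (-23921 + 79/9) + 132 = -215210/9 + 132 = -214022/9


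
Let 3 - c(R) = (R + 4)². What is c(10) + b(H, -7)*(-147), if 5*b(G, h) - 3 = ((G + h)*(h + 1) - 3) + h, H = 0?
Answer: -1222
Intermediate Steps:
c(R) = 3 - (4 + R)² (c(R) = 3 - (R + 4)² = 3 - (4 + R)²)
b(G, h) = h/5 + (1 + h)*(G + h)/5 (b(G, h) = ⅗ + (((G + h)*(h + 1) - 3) + h)/5 = ⅗ + (((G + h)*(1 + h) - 3) + h)/5 = ⅗ + (((1 + h)*(G + h) - 3) + h)/5 = ⅗ + ((-3 + (1 + h)*(G + h)) + h)/5 = ⅗ + (-3 + h + (1 + h)*(G + h))/5 = ⅗ + (-⅗ + h/5 + (1 + h)*(G + h)/5) = h/5 + (1 + h)*(G + h)/5)
c(10) + b(H, -7)*(-147) = (3 - (4 + 10)²) + ((⅕)*0 + (⅕)*(-7)² + (⅖)*(-7) + (⅕)*0*(-7))*(-147) = (3 - 1*14²) + (0 + (⅕)*49 - 14/5 + 0)*(-147) = (3 - 1*196) + (0 + 49/5 - 14/5 + 0)*(-147) = (3 - 196) + 7*(-147) = -193 - 1029 = -1222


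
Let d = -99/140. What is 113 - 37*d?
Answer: 19483/140 ≈ 139.16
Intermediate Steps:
d = -99/140 (d = -99*1/140 = -99/140 ≈ -0.70714)
113 - 37*d = 113 - 37*(-99/140) = 113 + 3663/140 = 19483/140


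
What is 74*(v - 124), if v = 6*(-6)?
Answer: -11840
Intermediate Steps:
v = -36
74*(v - 124) = 74*(-36 - 124) = 74*(-160) = -11840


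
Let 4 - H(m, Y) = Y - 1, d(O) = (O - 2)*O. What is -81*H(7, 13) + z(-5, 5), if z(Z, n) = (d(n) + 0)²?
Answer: 873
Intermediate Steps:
d(O) = O*(-2 + O) (d(O) = (-2 + O)*O = O*(-2 + O))
z(Z, n) = n²*(-2 + n)² (z(Z, n) = (n*(-2 + n) + 0)² = (n*(-2 + n))² = n²*(-2 + n)²)
H(m, Y) = 5 - Y (H(m, Y) = 4 - (Y - 1) = 4 - (-1 + Y) = 4 + (1 - Y) = 5 - Y)
-81*H(7, 13) + z(-5, 5) = -81*(5 - 1*13) + 5²*(-2 + 5)² = -81*(5 - 13) + 25*3² = -81*(-8) + 25*9 = 648 + 225 = 873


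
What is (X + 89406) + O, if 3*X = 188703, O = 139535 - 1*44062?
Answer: 247780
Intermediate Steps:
O = 95473 (O = 139535 - 44062 = 95473)
X = 62901 (X = (⅓)*188703 = 62901)
(X + 89406) + O = (62901 + 89406) + 95473 = 152307 + 95473 = 247780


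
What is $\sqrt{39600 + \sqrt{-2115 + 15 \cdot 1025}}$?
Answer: $\sqrt{39600 + 2 \sqrt{3315}} \approx 199.29$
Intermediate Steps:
$\sqrt{39600 + \sqrt{-2115 + 15 \cdot 1025}} = \sqrt{39600 + \sqrt{-2115 + 15375}} = \sqrt{39600 + \sqrt{13260}} = \sqrt{39600 + 2 \sqrt{3315}}$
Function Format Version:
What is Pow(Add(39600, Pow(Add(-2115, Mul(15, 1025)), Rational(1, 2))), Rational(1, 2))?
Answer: Pow(Add(39600, Mul(2, Pow(3315, Rational(1, 2)))), Rational(1, 2)) ≈ 199.29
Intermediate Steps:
Pow(Add(39600, Pow(Add(-2115, Mul(15, 1025)), Rational(1, 2))), Rational(1, 2)) = Pow(Add(39600, Pow(Add(-2115, 15375), Rational(1, 2))), Rational(1, 2)) = Pow(Add(39600, Pow(13260, Rational(1, 2))), Rational(1, 2)) = Pow(Add(39600, Mul(2, Pow(3315, Rational(1, 2)))), Rational(1, 2))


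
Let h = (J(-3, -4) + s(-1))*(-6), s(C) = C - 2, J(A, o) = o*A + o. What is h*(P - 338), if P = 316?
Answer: 660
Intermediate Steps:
J(A, o) = o + A*o (J(A, o) = A*o + o = o + A*o)
s(C) = -2 + C
h = -30 (h = (-4*(1 - 3) + (-2 - 1))*(-6) = (-4*(-2) - 3)*(-6) = (8 - 3)*(-6) = 5*(-6) = -30)
h*(P - 338) = -30*(316 - 338) = -30*(-22) = 660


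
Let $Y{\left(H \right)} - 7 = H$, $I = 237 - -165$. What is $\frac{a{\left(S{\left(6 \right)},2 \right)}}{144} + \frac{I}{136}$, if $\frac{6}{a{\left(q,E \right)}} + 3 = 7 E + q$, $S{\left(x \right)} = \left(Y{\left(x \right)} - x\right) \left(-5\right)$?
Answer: $\frac{28927}{9792} \approx 2.9541$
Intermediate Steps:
$I = 402$ ($I = 237 + 165 = 402$)
$Y{\left(H \right)} = 7 + H$
$S{\left(x \right)} = -35$ ($S{\left(x \right)} = \left(\left(7 + x\right) - x\right) \left(-5\right) = 7 \left(-5\right) = -35$)
$a{\left(q,E \right)} = \frac{6}{-3 + q + 7 E}$ ($a{\left(q,E \right)} = \frac{6}{-3 + \left(7 E + q\right)} = \frac{6}{-3 + \left(q + 7 E\right)} = \frac{6}{-3 + q + 7 E}$)
$\frac{a{\left(S{\left(6 \right)},2 \right)}}{144} + \frac{I}{136} = \frac{6 \frac{1}{-3 - 35 + 7 \cdot 2}}{144} + \frac{402}{136} = \frac{6}{-3 - 35 + 14} \cdot \frac{1}{144} + 402 \cdot \frac{1}{136} = \frac{6}{-24} \cdot \frac{1}{144} + \frac{201}{68} = 6 \left(- \frac{1}{24}\right) \frac{1}{144} + \frac{201}{68} = \left(- \frac{1}{4}\right) \frac{1}{144} + \frac{201}{68} = - \frac{1}{576} + \frac{201}{68} = \frac{28927}{9792}$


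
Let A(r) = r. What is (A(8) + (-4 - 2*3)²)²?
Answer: 11664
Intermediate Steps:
(A(8) + (-4 - 2*3)²)² = (8 + (-4 - 2*3)²)² = (8 + (-4 - 6)²)² = (8 + (-10)²)² = (8 + 100)² = 108² = 11664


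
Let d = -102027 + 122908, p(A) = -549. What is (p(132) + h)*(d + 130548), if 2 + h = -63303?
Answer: -9669347366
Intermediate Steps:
d = 20881
h = -63305 (h = -2 - 63303 = -63305)
(p(132) + h)*(d + 130548) = (-549 - 63305)*(20881 + 130548) = -63854*151429 = -9669347366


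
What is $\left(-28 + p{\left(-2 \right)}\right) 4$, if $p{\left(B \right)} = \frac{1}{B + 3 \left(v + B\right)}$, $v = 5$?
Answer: $- \frac{780}{7} \approx -111.43$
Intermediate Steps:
$p{\left(B \right)} = \frac{1}{15 + 4 B}$ ($p{\left(B \right)} = \frac{1}{B + 3 \left(5 + B\right)} = \frac{1}{B + \left(15 + 3 B\right)} = \frac{1}{15 + 4 B}$)
$\left(-28 + p{\left(-2 \right)}\right) 4 = \left(-28 + \frac{1}{15 + 4 \left(-2\right)}\right) 4 = \left(-28 + \frac{1}{15 - 8}\right) 4 = \left(-28 + \frac{1}{7}\right) 4 = \left(- \frac{195}{7}\right) 4 = - \frac{780}{7}$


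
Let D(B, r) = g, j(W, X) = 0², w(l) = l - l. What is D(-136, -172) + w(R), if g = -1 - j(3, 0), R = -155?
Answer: -1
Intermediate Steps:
w(l) = 0
j(W, X) = 0
g = -1 (g = -1 - 1*0 = -1 + 0 = -1)
D(B, r) = -1
D(-136, -172) + w(R) = -1 + 0 = -1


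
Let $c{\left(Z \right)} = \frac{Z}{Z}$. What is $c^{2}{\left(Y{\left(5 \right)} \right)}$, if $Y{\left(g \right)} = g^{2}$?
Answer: $1$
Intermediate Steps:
$c{\left(Z \right)} = 1$
$c^{2}{\left(Y{\left(5 \right)} \right)} = 1^{2} = 1$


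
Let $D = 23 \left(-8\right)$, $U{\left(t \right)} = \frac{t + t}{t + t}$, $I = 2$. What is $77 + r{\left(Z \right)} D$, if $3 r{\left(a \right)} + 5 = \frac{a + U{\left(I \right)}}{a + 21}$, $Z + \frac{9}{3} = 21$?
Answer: $\frac{41393}{117} \approx 353.79$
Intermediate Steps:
$Z = 18$ ($Z = -3 + 21 = 18$)
$U{\left(t \right)} = 1$ ($U{\left(t \right)} = \frac{2 t}{2 t} = 2 t \frac{1}{2 t} = 1$)
$D = -184$
$r{\left(a \right)} = - \frac{5}{3} + \frac{1 + a}{3 \left(21 + a\right)}$ ($r{\left(a \right)} = - \frac{5}{3} + \frac{\left(a + 1\right) \frac{1}{a + 21}}{3} = - \frac{5}{3} + \frac{\left(1 + a\right) \frac{1}{21 + a}}{3} = - \frac{5}{3} + \frac{\frac{1}{21 + a} \left(1 + a\right)}{3} = - \frac{5}{3} + \frac{1 + a}{3 \left(21 + a\right)}$)
$77 + r{\left(Z \right)} D = 77 + \frac{4 \left(-26 - 18\right)}{3 \left(21 + 18\right)} \left(-184\right) = 77 + \frac{4 \left(-26 - 18\right)}{3 \cdot 39} \left(-184\right) = 77 + \frac{4}{3} \cdot \frac{1}{39} \left(-44\right) \left(-184\right) = 77 - - \frac{32384}{117} = 77 + \frac{32384}{117} = \frac{41393}{117}$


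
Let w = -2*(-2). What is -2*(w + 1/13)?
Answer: -106/13 ≈ -8.1538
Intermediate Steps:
w = 4
-2*(w + 1/13) = -2*(4 + 1/13) = -2*53/13 = -106/13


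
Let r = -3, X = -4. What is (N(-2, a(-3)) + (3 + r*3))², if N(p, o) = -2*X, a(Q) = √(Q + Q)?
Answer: 4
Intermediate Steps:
a(Q) = √2*√Q (a(Q) = √(2*Q) = √2*√Q)
N(p, o) = 8 (N(p, o) = -2*(-4) = 8)
(N(-2, a(-3)) + (3 + r*3))² = (8 + (3 - 3*3))² = (8 + (3 - 9))² = (8 - 6)² = 2² = 4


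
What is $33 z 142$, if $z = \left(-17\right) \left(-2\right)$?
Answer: $159324$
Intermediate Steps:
$z = 34$
$33 z 142 = 33 \cdot 34 \cdot 142 = 1122 \cdot 142 = 159324$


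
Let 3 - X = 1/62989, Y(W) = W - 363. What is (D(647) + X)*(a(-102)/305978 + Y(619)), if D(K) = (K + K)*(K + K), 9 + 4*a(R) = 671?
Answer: 8261618354761663695/19273248242 ≈ 4.2866e+8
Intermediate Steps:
a(R) = 331/2 (a(R) = -9/4 + (¼)*671 = -9/4 + 671/4 = 331/2)
Y(W) = -363 + W
X = 188966/62989 (X = 3 - 1/62989 = 188966/62989 ≈ 3.0000)
D(K) = 4*K² (D(K) = (2*K)*(2*K) = 4*K²)
(D(647) + X)*(a(-102)/305978 + Y(619)) = (4*647² + 188966/62989)*((331/2)/305978 + (-363 + 619)) = (4*418609 + 188966/62989)*((331/2)*(1/305978) + 256) = (1674436 + 188966/62989)*(331/611956 + 256) = (105471238170/62989)*(156661067/611956) = 8261618354761663695/19273248242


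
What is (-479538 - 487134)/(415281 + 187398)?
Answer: -46032/28699 ≈ -1.6040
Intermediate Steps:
(-479538 - 487134)/(415281 + 187398) = -966672/602679 = -966672*1/602679 = -46032/28699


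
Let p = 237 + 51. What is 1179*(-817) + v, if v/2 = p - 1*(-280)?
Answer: -962107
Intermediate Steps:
p = 288
v = 1136 (v = 2*(288 - 1*(-280)) = 2*(288 + 280) = 2*568 = 1136)
1179*(-817) + v = 1179*(-817) + 1136 = -963243 + 1136 = -962107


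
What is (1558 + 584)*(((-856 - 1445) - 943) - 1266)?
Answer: -9660420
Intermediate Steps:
(1558 + 584)*(((-856 - 1445) - 943) - 1266) = 2142*((-2301 - 943) - 1266) = 2142*(-3244 - 1266) = 2142*(-4510) = -9660420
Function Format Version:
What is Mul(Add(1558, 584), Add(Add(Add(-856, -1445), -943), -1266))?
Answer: -9660420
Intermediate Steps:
Mul(Add(1558, 584), Add(Add(Add(-856, -1445), -943), -1266)) = Mul(2142, Add(Add(-2301, -943), -1266)) = Mul(2142, Add(-3244, -1266)) = Mul(2142, -4510) = -9660420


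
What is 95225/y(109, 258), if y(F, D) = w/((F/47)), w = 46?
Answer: 10379525/2162 ≈ 4800.9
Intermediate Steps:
y(F, D) = 2162/F (y(F, D) = 46/((F/47)) = 46*(47/F) = 2162/F)
95225/y(109, 258) = 95225/((2162/109)) = 95225/((2162*(1/109))) = 95225/(2162/109) = 95225*(109/2162) = 10379525/2162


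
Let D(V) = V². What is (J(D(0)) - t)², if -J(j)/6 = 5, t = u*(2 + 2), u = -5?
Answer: 100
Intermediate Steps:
t = -20 (t = -5*(2 + 2) = -5*4 = -20)
J(j) = -30 (J(j) = -6*5 = -30)
(J(D(0)) - t)² = (-30 - 1*(-20))² = (-30 + 20)² = (-10)² = 100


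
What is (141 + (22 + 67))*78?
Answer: 17940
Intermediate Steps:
(141 + (22 + 67))*78 = (141 + 89)*78 = 230*78 = 17940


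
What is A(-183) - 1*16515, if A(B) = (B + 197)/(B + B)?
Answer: -3022252/183 ≈ -16515.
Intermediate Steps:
A(B) = (197 + B)/(2*B) (A(B) = (197 + B)/((2*B)) = (197 + B)*(1/(2*B)) = (197 + B)/(2*B))
A(-183) - 1*16515 = (1/2)*(197 - 183)/(-183) - 1*16515 = (1/2)*(-1/183)*14 - 16515 = -7/183 - 16515 = -3022252/183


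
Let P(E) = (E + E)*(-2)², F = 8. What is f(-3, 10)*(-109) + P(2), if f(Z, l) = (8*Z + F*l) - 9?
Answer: -5107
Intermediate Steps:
P(E) = 8*E (P(E) = (2*E)*4 = 8*E)
f(Z, l) = -9 + 8*Z + 8*l (f(Z, l) = (8*Z + 8*l) - 9 = -9 + 8*Z + 8*l)
f(-3, 10)*(-109) + P(2) = (-9 + 8*(-3) + 8*10)*(-109) + 8*2 = (-9 - 24 + 80)*(-109) + 16 = 47*(-109) + 16 = -5123 + 16 = -5107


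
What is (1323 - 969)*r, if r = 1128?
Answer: 399312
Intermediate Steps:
(1323 - 969)*r = (1323 - 969)*1128 = 354*1128 = 399312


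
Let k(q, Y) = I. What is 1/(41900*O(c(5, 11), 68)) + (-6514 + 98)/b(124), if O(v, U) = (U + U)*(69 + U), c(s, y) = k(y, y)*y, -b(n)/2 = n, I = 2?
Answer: 626106001631/24201104800 ≈ 25.871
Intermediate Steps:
k(q, Y) = 2
b(n) = -2*n
c(s, y) = 2*y
O(v, U) = 2*U*(69 + U) (O(v, U) = (2*U)*(69 + U) = 2*U*(69 + U))
1/(41900*O(c(5, 11), 68)) + (-6514 + 98)/b(124) = 1/(41900*((2*68*(69 + 68)))) + (-6514 + 98)/((-2*124)) = 1/(41900*((2*68*137))) - 6416/(-248) = (1/41900)/18632 - 6416*(-1/248) = (1/41900)*(1/18632) + 802/31 = 1/780680800 + 802/31 = 626106001631/24201104800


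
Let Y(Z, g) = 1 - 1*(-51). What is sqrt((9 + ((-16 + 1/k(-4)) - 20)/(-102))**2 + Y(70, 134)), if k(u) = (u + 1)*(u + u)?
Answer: sqrt(835801633)/2448 ≈ 11.810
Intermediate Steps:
Y(Z, g) = 52 (Y(Z, g) = 1 + 51 = 52)
k(u) = 2*u*(1 + u) (k(u) = (1 + u)*(2*u) = 2*u*(1 + u))
sqrt((9 + ((-16 + 1/k(-4)) - 20)/(-102))**2 + Y(70, 134)) = sqrt((9 + ((-16 + 1/(2*(-4)*(1 - 4))) - 20)/(-102))**2 + 52) = sqrt((9 + ((-16 + 1/(2*(-4)*(-3))) - 20)*(-1/102))**2 + 52) = sqrt((9 + ((-16 + 1/24) - 20)*(-1/102))**2 + 52) = sqrt((9 + (-383/24 - 20)*(-1/102))**2 + 52) = sqrt((9 - 863/24*(-1/102))**2 + 52) = sqrt((9 + 863/2448)**2 + 52) = sqrt((22895/2448)**2 + 52) = sqrt(524181025/5992704 + 52) = sqrt(835801633/5992704) = sqrt(835801633)/2448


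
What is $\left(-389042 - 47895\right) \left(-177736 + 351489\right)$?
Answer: $-75919114561$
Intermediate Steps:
$\left(-389042 - 47895\right) \left(-177736 + 351489\right) = \left(-436937\right) 173753 = -75919114561$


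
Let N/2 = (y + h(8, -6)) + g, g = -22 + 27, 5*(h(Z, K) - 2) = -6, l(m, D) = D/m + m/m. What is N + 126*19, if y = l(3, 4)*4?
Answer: 36364/15 ≈ 2424.3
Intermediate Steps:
l(m, D) = 1 + D/m (l(m, D) = D/m + 1 = 1 + D/m)
h(Z, K) = ⅘ (h(Z, K) = 2 + (⅕)*(-6) = 2 - 6/5 = ⅘)
g = 5
y = 28/3 (y = ((4 + 3)/3)*4 = ((⅓)*7)*4 = (7/3)*4 = 28/3 ≈ 9.3333)
N = 454/15 (N = 2*((28/3 + ⅘) + 5) = 2*(152/15 + 5) = 2*(227/15) = 454/15 ≈ 30.267)
N + 126*19 = 454/15 + 126*19 = 454/15 + 2394 = 36364/15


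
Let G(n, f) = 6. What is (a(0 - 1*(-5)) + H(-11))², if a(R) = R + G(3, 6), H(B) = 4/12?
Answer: 1156/9 ≈ 128.44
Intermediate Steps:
H(B) = ⅓ (H(B) = 4*(1/12) = ⅓)
a(R) = 6 + R (a(R) = R + 6 = 6 + R)
(a(0 - 1*(-5)) + H(-11))² = ((6 + (0 - 1*(-5))) + ⅓)² = ((6 + (0 + 5)) + ⅓)² = ((6 + 5) + ⅓)² = (11 + ⅓)² = (34/3)² = 1156/9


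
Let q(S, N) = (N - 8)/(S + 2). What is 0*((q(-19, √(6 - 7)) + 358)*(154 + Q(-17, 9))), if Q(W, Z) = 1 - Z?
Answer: 0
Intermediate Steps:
q(S, N) = (-8 + N)/(2 + S)
0*((q(-19, √(6 - 7)) + 358)*(154 + Q(-17, 9))) = 0*(((-8 + √(6 - 7))/(2 - 19) + 358)*(154 + (1 - 1*9))) = 0*(((-8 + √(-1))/(-17) + 358)*(154 + (1 - 9))) = 0*((-(-8 + I)/17 + 358)*(154 - 8)) = 0*(((8/17 - I/17) + 358)*146) = 0*((6094/17 - I/17)*146) = 0*(889724/17 - 146*I/17) = 0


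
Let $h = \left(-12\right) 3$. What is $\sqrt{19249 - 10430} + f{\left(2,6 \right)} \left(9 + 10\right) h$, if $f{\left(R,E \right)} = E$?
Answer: $-4104 + \sqrt{8819} \approx -4010.1$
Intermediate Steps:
$h = -36$
$\sqrt{19249 - 10430} + f{\left(2,6 \right)} \left(9 + 10\right) h = \sqrt{19249 - 10430} + 6 \left(9 + 10\right) \left(-36\right) = \sqrt{8819} + 6 \cdot 19 \left(-36\right) = \sqrt{8819} + 114 \left(-36\right) = \sqrt{8819} - 4104 = -4104 + \sqrt{8819}$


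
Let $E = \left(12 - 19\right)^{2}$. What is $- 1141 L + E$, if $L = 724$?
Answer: $-826035$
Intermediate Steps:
$E = 49$ ($E = \left(-7\right)^{2} = 49$)
$- 1141 L + E = \left(-1141\right) 724 + 49 = -826084 + 49 = -826035$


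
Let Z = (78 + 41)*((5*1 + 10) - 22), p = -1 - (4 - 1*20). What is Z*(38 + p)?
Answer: -44149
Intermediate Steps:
p = 15 (p = -1 - (4 - 20) = -1 - 1*(-16) = -1 + 16 = 15)
Z = -833 (Z = 119*((5 + 10) - 22) = 119*(15 - 22) = 119*(-7) = -833)
Z*(38 + p) = -833*(38 + 15) = -833*53 = -44149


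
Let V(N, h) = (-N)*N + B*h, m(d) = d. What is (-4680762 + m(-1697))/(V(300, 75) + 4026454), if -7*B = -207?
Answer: -32777213/27570703 ≈ -1.1888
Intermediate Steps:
B = 207/7 (B = -⅐*(-207) = 207/7 ≈ 29.571)
V(N, h) = -N² + 207*h/7 (V(N, h) = (-N)*N + 207*h/7 = -N² + 207*h/7)
(-4680762 + m(-1697))/(V(300, 75) + 4026454) = (-4680762 - 1697)/((-1*300² + (207/7)*75) + 4026454) = -4682459/((-1*90000 + 15525/7) + 4026454) = -4682459/((-90000 + 15525/7) + 4026454) = -4682459/(-614475/7 + 4026454) = -4682459/27570703/7 = -4682459*7/27570703 = -32777213/27570703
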